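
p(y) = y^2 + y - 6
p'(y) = 2*y + 1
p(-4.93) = 13.37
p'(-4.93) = -8.86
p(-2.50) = -2.25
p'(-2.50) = -4.00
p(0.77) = -4.64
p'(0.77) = 2.54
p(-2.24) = -3.22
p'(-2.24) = -3.48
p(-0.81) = -6.15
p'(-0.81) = -0.62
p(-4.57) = 10.31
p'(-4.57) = -8.14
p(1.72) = -1.32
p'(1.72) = 4.44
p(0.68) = -4.86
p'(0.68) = 2.36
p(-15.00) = 204.00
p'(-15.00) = -29.00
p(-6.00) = 24.00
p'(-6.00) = -11.00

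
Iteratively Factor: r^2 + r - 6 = (r + 3)*(r - 2)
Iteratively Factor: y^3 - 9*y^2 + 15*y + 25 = (y - 5)*(y^2 - 4*y - 5) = (y - 5)^2*(y + 1)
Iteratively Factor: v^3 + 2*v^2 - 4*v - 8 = (v + 2)*(v^2 - 4) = (v + 2)^2*(v - 2)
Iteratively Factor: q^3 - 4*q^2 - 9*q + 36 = (q - 3)*(q^2 - q - 12) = (q - 4)*(q - 3)*(q + 3)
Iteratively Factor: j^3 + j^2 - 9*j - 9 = (j + 1)*(j^2 - 9) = (j - 3)*(j + 1)*(j + 3)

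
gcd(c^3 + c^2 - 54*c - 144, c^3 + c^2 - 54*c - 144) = c^3 + c^2 - 54*c - 144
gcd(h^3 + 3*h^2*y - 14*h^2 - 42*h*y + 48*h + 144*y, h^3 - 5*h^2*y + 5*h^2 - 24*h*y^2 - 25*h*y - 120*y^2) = h + 3*y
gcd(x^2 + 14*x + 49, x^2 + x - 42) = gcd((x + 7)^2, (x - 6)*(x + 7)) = x + 7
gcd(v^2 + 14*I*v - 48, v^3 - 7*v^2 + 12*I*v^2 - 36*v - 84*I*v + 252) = v + 6*I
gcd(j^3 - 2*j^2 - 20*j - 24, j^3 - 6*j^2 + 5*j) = 1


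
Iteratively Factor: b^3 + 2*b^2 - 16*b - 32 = (b - 4)*(b^2 + 6*b + 8) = (b - 4)*(b + 2)*(b + 4)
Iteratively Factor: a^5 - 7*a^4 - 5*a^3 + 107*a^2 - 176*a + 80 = (a + 4)*(a^4 - 11*a^3 + 39*a^2 - 49*a + 20) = (a - 1)*(a + 4)*(a^3 - 10*a^2 + 29*a - 20) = (a - 4)*(a - 1)*(a + 4)*(a^2 - 6*a + 5) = (a - 5)*(a - 4)*(a - 1)*(a + 4)*(a - 1)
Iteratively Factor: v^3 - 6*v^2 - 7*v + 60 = (v + 3)*(v^2 - 9*v + 20) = (v - 5)*(v + 3)*(v - 4)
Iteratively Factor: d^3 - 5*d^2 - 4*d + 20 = (d + 2)*(d^2 - 7*d + 10) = (d - 2)*(d + 2)*(d - 5)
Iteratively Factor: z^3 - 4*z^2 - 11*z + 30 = (z - 5)*(z^2 + z - 6) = (z - 5)*(z + 3)*(z - 2)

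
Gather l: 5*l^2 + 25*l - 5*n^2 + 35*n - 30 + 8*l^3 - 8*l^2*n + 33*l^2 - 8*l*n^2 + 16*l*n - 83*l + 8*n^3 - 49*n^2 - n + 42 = 8*l^3 + l^2*(38 - 8*n) + l*(-8*n^2 + 16*n - 58) + 8*n^3 - 54*n^2 + 34*n + 12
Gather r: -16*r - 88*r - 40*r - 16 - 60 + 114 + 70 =108 - 144*r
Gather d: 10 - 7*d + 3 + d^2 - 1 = d^2 - 7*d + 12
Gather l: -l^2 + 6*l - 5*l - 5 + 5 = -l^2 + l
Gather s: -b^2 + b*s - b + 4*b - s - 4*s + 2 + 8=-b^2 + 3*b + s*(b - 5) + 10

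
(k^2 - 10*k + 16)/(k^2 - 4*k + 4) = (k - 8)/(k - 2)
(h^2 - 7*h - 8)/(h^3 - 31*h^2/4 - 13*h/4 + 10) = 4*(h + 1)/(4*h^2 + h - 5)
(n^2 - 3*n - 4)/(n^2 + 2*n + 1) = (n - 4)/(n + 1)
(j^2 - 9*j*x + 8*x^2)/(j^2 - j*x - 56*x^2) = (j - x)/(j + 7*x)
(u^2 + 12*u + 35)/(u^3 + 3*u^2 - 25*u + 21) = (u + 5)/(u^2 - 4*u + 3)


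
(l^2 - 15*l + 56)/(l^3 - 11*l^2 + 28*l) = (l - 8)/(l*(l - 4))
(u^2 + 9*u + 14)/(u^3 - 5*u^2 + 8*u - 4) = (u^2 + 9*u + 14)/(u^3 - 5*u^2 + 8*u - 4)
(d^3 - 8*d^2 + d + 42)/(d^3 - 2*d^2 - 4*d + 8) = (d^2 - 10*d + 21)/(d^2 - 4*d + 4)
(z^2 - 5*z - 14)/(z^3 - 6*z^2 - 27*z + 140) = (z + 2)/(z^2 + z - 20)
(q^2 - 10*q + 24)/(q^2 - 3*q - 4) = (q - 6)/(q + 1)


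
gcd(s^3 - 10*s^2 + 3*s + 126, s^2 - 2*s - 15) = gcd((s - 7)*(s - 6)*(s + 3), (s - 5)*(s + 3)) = s + 3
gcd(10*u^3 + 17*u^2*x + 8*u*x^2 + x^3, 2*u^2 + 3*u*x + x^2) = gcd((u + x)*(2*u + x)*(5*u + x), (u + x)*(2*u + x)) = 2*u^2 + 3*u*x + x^2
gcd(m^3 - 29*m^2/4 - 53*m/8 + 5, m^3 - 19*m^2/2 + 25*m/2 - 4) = m^2 - 17*m/2 + 4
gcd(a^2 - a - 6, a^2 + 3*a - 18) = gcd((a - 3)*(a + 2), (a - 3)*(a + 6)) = a - 3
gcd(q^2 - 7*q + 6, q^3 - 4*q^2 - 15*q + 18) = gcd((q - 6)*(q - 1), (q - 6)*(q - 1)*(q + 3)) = q^2 - 7*q + 6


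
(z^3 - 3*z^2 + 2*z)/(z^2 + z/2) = 2*(z^2 - 3*z + 2)/(2*z + 1)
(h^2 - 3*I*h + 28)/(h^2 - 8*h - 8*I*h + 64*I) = (h^2 - 3*I*h + 28)/(h^2 - 8*h - 8*I*h + 64*I)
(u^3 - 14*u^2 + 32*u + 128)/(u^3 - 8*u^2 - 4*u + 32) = (u - 8)/(u - 2)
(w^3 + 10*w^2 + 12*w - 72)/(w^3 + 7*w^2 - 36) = (w + 6)/(w + 3)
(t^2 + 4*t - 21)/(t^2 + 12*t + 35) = (t - 3)/(t + 5)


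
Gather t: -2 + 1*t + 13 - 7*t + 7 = 18 - 6*t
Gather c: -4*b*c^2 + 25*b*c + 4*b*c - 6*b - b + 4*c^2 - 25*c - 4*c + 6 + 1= -7*b + c^2*(4 - 4*b) + c*(29*b - 29) + 7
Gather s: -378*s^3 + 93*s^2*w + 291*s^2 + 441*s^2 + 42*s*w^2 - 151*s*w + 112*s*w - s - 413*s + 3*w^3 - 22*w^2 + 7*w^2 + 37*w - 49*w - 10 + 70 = -378*s^3 + s^2*(93*w + 732) + s*(42*w^2 - 39*w - 414) + 3*w^3 - 15*w^2 - 12*w + 60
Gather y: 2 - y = 2 - y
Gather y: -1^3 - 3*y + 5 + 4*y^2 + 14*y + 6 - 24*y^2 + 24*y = -20*y^2 + 35*y + 10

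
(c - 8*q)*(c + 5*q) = c^2 - 3*c*q - 40*q^2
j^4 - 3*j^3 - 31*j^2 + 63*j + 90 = (j - 6)*(j - 3)*(j + 1)*(j + 5)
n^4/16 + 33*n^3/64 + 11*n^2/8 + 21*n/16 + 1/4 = (n/4 + 1/2)*(n/4 + 1)*(n + 1/4)*(n + 2)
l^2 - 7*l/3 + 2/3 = (l - 2)*(l - 1/3)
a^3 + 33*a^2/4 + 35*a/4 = a*(a + 5/4)*(a + 7)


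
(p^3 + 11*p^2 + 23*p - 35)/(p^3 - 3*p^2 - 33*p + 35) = (p + 7)/(p - 7)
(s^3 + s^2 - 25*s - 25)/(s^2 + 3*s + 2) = (s^2 - 25)/(s + 2)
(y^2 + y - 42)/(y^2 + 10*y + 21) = (y - 6)/(y + 3)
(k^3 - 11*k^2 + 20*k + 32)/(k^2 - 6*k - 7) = (k^2 - 12*k + 32)/(k - 7)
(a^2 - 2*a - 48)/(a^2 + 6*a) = (a - 8)/a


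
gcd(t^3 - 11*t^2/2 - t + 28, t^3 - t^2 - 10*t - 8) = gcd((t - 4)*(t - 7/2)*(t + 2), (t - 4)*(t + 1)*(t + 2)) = t^2 - 2*t - 8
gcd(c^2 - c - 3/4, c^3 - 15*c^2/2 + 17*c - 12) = c - 3/2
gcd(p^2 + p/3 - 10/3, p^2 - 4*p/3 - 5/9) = p - 5/3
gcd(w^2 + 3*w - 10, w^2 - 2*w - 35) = w + 5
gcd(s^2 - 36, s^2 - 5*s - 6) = s - 6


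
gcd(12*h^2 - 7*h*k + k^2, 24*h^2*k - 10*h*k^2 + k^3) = 4*h - k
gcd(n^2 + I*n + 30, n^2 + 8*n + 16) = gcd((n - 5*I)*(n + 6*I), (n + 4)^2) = 1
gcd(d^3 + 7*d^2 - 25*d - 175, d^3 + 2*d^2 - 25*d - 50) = d^2 - 25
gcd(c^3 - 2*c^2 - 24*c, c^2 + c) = c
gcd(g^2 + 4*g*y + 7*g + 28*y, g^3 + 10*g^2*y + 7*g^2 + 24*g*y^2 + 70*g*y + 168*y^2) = g^2 + 4*g*y + 7*g + 28*y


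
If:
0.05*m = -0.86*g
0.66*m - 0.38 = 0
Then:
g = -0.03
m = 0.58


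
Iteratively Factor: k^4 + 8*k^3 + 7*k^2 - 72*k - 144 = (k - 3)*(k^3 + 11*k^2 + 40*k + 48) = (k - 3)*(k + 4)*(k^2 + 7*k + 12) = (k - 3)*(k + 4)^2*(k + 3)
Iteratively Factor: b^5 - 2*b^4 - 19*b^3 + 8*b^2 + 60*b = (b + 3)*(b^4 - 5*b^3 - 4*b^2 + 20*b) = b*(b + 3)*(b^3 - 5*b^2 - 4*b + 20) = b*(b - 5)*(b + 3)*(b^2 - 4) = b*(b - 5)*(b - 2)*(b + 3)*(b + 2)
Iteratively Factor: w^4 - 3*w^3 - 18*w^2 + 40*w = (w - 5)*(w^3 + 2*w^2 - 8*w) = (w - 5)*(w + 4)*(w^2 - 2*w) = (w - 5)*(w - 2)*(w + 4)*(w)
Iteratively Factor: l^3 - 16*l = (l - 4)*(l^2 + 4*l) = l*(l - 4)*(l + 4)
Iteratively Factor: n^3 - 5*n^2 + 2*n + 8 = (n + 1)*(n^2 - 6*n + 8) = (n - 2)*(n + 1)*(n - 4)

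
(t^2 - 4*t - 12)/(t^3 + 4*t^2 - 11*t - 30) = (t - 6)/(t^2 + 2*t - 15)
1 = 1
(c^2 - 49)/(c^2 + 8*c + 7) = (c - 7)/(c + 1)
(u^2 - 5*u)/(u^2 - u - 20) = u/(u + 4)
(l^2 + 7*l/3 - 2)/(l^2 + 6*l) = (l^2 + 7*l/3 - 2)/(l*(l + 6))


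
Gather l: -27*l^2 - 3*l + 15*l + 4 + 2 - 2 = -27*l^2 + 12*l + 4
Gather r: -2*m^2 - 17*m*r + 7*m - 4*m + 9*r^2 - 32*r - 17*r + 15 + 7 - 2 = -2*m^2 + 3*m + 9*r^2 + r*(-17*m - 49) + 20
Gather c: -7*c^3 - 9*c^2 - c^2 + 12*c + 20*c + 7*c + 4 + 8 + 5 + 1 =-7*c^3 - 10*c^2 + 39*c + 18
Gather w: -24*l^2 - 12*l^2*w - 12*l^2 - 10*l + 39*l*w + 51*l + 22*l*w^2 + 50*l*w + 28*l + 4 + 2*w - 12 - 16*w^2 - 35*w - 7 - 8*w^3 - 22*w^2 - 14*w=-36*l^2 + 69*l - 8*w^3 + w^2*(22*l - 38) + w*(-12*l^2 + 89*l - 47) - 15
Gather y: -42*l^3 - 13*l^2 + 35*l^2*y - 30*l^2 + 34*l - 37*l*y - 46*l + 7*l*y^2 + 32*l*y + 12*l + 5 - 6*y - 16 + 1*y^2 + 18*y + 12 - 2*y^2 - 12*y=-42*l^3 - 43*l^2 + y^2*(7*l - 1) + y*(35*l^2 - 5*l) + 1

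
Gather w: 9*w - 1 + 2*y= 9*w + 2*y - 1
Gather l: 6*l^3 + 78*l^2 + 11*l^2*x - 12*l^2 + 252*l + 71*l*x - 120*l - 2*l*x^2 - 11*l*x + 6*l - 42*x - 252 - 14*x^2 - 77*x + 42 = 6*l^3 + l^2*(11*x + 66) + l*(-2*x^2 + 60*x + 138) - 14*x^2 - 119*x - 210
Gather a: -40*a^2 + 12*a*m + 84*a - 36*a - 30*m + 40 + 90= -40*a^2 + a*(12*m + 48) - 30*m + 130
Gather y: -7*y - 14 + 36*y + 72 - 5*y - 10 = 24*y + 48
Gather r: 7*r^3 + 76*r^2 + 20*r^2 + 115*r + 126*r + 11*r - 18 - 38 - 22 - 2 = 7*r^3 + 96*r^2 + 252*r - 80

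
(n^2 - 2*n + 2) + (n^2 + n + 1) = 2*n^2 - n + 3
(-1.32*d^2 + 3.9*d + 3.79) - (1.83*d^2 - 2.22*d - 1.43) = -3.15*d^2 + 6.12*d + 5.22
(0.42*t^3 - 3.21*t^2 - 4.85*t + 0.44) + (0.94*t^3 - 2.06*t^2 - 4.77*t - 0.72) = 1.36*t^3 - 5.27*t^2 - 9.62*t - 0.28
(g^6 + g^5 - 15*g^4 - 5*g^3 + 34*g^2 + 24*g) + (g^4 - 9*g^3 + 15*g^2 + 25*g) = g^6 + g^5 - 14*g^4 - 14*g^3 + 49*g^2 + 49*g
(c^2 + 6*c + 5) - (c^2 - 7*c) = 13*c + 5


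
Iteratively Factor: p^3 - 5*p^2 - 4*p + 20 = (p + 2)*(p^2 - 7*p + 10) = (p - 5)*(p + 2)*(p - 2)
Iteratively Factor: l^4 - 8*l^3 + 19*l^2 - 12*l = (l - 1)*(l^3 - 7*l^2 + 12*l) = (l - 4)*(l - 1)*(l^2 - 3*l) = (l - 4)*(l - 3)*(l - 1)*(l)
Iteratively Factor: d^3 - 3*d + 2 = (d - 1)*(d^2 + d - 2) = (d - 1)^2*(d + 2)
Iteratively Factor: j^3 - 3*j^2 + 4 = (j + 1)*(j^2 - 4*j + 4) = (j - 2)*(j + 1)*(j - 2)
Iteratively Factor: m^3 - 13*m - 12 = (m - 4)*(m^2 + 4*m + 3) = (m - 4)*(m + 1)*(m + 3)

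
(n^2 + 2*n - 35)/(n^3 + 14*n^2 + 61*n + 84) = (n - 5)/(n^2 + 7*n + 12)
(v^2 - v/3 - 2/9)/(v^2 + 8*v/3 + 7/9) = (3*v - 2)/(3*v + 7)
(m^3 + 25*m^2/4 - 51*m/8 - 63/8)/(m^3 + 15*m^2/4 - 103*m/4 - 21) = (m - 3/2)/(m - 4)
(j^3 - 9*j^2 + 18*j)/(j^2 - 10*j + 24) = j*(j - 3)/(j - 4)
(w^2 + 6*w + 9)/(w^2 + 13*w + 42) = (w^2 + 6*w + 9)/(w^2 + 13*w + 42)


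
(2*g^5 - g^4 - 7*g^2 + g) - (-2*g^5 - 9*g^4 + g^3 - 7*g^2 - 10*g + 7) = 4*g^5 + 8*g^4 - g^3 + 11*g - 7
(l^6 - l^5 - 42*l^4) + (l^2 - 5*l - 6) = l^6 - l^5 - 42*l^4 + l^2 - 5*l - 6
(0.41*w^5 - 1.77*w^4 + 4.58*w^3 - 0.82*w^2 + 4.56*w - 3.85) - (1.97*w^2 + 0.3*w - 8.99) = 0.41*w^5 - 1.77*w^4 + 4.58*w^3 - 2.79*w^2 + 4.26*w + 5.14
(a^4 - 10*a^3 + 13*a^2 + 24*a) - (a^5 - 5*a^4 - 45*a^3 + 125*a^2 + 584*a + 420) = -a^5 + 6*a^4 + 35*a^3 - 112*a^2 - 560*a - 420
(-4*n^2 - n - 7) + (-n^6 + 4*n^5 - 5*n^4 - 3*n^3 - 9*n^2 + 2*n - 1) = -n^6 + 4*n^5 - 5*n^4 - 3*n^3 - 13*n^2 + n - 8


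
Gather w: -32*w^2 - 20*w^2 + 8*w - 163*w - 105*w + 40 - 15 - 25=-52*w^2 - 260*w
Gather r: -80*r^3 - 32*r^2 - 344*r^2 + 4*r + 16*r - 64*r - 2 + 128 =-80*r^3 - 376*r^2 - 44*r + 126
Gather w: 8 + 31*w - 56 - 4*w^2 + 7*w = -4*w^2 + 38*w - 48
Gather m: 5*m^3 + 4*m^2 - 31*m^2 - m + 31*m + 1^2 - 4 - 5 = 5*m^3 - 27*m^2 + 30*m - 8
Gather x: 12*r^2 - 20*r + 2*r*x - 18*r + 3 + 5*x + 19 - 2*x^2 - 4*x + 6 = 12*r^2 - 38*r - 2*x^2 + x*(2*r + 1) + 28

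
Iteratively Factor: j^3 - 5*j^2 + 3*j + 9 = (j - 3)*(j^2 - 2*j - 3) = (j - 3)*(j + 1)*(j - 3)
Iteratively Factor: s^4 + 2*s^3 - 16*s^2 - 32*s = (s + 4)*(s^3 - 2*s^2 - 8*s) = (s - 4)*(s + 4)*(s^2 + 2*s) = (s - 4)*(s + 2)*(s + 4)*(s)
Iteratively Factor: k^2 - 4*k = (k)*(k - 4)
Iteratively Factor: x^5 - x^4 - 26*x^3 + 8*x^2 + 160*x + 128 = (x + 2)*(x^4 - 3*x^3 - 20*x^2 + 48*x + 64) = (x - 4)*(x + 2)*(x^3 + x^2 - 16*x - 16) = (x - 4)*(x + 2)*(x + 4)*(x^2 - 3*x - 4) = (x - 4)^2*(x + 2)*(x + 4)*(x + 1)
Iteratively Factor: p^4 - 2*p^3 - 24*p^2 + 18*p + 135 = (p - 5)*(p^3 + 3*p^2 - 9*p - 27) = (p - 5)*(p + 3)*(p^2 - 9) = (p - 5)*(p + 3)^2*(p - 3)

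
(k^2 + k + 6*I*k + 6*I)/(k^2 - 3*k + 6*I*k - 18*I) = (k + 1)/(k - 3)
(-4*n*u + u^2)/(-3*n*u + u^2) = (4*n - u)/(3*n - u)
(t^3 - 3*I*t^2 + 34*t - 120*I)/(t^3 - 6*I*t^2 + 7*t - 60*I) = (t + 6*I)/(t + 3*I)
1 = 1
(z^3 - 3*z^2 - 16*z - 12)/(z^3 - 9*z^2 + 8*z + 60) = (z + 1)/(z - 5)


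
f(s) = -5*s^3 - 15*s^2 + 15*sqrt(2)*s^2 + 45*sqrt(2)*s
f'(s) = -15*s^2 - 30*s + 30*sqrt(2)*s + 45*sqrt(2)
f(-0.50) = -29.64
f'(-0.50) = 53.68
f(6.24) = -575.81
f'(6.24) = -442.88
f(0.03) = 1.91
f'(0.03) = 64.00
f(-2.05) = -61.27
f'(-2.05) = -24.87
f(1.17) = 74.96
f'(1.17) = 57.65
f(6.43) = -663.15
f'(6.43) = -476.63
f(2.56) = 119.75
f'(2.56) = -2.85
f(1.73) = 102.80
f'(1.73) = 40.24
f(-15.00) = 17318.38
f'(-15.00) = -3497.76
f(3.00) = 111.84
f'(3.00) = -34.08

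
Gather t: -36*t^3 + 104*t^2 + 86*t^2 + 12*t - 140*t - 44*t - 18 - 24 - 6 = -36*t^3 + 190*t^2 - 172*t - 48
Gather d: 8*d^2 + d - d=8*d^2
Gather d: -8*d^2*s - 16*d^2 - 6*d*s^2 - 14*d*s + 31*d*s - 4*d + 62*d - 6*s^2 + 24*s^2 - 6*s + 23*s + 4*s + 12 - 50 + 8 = d^2*(-8*s - 16) + d*(-6*s^2 + 17*s + 58) + 18*s^2 + 21*s - 30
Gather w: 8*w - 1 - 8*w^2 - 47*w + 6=-8*w^2 - 39*w + 5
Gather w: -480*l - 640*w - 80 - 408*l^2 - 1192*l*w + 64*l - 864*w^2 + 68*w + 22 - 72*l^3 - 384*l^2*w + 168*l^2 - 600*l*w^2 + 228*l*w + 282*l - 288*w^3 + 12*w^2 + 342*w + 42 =-72*l^3 - 240*l^2 - 134*l - 288*w^3 + w^2*(-600*l - 852) + w*(-384*l^2 - 964*l - 230) - 16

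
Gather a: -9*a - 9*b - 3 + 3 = -9*a - 9*b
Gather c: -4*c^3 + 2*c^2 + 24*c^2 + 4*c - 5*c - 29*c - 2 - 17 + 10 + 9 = -4*c^3 + 26*c^2 - 30*c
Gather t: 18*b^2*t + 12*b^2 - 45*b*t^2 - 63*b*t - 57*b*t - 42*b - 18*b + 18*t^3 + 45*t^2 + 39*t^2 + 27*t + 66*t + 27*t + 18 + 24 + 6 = 12*b^2 - 60*b + 18*t^3 + t^2*(84 - 45*b) + t*(18*b^2 - 120*b + 120) + 48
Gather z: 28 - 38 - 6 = -16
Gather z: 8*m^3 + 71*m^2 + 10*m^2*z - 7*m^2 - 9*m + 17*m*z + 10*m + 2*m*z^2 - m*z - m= 8*m^3 + 64*m^2 + 2*m*z^2 + z*(10*m^2 + 16*m)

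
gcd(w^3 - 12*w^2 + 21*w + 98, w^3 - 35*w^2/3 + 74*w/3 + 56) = w - 7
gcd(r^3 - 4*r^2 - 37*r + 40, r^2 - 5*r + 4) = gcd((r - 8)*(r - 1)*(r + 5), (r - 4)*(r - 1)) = r - 1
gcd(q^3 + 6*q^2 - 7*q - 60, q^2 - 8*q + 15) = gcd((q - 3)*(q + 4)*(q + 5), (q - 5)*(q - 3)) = q - 3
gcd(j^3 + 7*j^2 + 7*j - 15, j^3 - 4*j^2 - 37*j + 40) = j^2 + 4*j - 5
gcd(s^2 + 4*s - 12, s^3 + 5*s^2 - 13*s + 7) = 1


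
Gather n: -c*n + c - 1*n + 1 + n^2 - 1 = c + n^2 + n*(-c - 1)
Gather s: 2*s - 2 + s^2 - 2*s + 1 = s^2 - 1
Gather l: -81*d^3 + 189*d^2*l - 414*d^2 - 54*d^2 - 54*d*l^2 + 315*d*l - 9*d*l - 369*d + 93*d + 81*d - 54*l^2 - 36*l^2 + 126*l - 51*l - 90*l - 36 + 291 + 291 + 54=-81*d^3 - 468*d^2 - 195*d + l^2*(-54*d - 90) + l*(189*d^2 + 306*d - 15) + 600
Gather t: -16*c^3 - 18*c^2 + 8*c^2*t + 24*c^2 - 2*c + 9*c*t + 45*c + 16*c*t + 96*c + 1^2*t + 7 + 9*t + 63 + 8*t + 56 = -16*c^3 + 6*c^2 + 139*c + t*(8*c^2 + 25*c + 18) + 126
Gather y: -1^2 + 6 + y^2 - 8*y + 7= y^2 - 8*y + 12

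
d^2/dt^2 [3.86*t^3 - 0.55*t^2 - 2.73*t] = 23.16*t - 1.1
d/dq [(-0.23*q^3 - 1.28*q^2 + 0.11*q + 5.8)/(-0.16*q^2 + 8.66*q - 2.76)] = (0.0368*q^4 - 3.9836*q^3 - 9.1628*q^2 + 8.9216*q - 50.5316)/(0.0256*q^4 - 2.7712*q^3 + 75.8788*q^2 - 47.8032*q + 7.6176)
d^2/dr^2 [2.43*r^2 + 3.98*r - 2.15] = 4.86000000000000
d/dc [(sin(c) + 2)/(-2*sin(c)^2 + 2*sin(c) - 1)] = (8*sin(c) - cos(2*c) - 4)*cos(c)/(-2*sin(c) - cos(2*c) + 2)^2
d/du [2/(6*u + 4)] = -3/(3*u + 2)^2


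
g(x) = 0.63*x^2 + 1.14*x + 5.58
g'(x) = 1.26*x + 1.14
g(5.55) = 31.31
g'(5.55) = 8.13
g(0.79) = 6.87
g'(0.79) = 2.14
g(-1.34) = 5.18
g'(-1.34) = -0.55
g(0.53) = 6.36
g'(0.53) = 1.81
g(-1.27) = 5.15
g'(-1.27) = -0.46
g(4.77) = 25.35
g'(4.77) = 7.15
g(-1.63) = 5.40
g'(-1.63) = -0.91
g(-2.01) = 5.83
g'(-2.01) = -1.39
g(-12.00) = 82.62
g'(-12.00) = -13.98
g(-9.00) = 46.35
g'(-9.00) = -10.20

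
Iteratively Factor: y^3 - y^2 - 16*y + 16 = (y + 4)*(y^2 - 5*y + 4) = (y - 1)*(y + 4)*(y - 4)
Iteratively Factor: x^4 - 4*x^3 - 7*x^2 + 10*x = (x)*(x^3 - 4*x^2 - 7*x + 10) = x*(x - 5)*(x^2 + x - 2) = x*(x - 5)*(x - 1)*(x + 2)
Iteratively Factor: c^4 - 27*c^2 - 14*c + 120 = (c - 2)*(c^3 + 2*c^2 - 23*c - 60) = (c - 5)*(c - 2)*(c^2 + 7*c + 12) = (c - 5)*(c - 2)*(c + 3)*(c + 4)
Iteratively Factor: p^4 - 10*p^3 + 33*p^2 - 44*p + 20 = (p - 2)*(p^3 - 8*p^2 + 17*p - 10) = (p - 5)*(p - 2)*(p^2 - 3*p + 2) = (p - 5)*(p - 2)^2*(p - 1)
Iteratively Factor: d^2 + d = (d + 1)*(d)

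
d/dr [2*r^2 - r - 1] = 4*r - 1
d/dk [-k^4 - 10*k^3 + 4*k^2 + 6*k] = -4*k^3 - 30*k^2 + 8*k + 6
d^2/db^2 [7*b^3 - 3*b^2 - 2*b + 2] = 42*b - 6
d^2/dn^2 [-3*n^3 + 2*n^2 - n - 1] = 4 - 18*n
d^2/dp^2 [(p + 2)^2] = 2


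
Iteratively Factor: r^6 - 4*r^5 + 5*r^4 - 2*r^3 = (r - 2)*(r^5 - 2*r^4 + r^3) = r*(r - 2)*(r^4 - 2*r^3 + r^2) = r*(r - 2)*(r - 1)*(r^3 - r^2) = r^2*(r - 2)*(r - 1)*(r^2 - r) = r^3*(r - 2)*(r - 1)*(r - 1)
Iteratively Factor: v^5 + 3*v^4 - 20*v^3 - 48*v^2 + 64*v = (v - 1)*(v^4 + 4*v^3 - 16*v^2 - 64*v) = (v - 4)*(v - 1)*(v^3 + 8*v^2 + 16*v) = (v - 4)*(v - 1)*(v + 4)*(v^2 + 4*v) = v*(v - 4)*(v - 1)*(v + 4)*(v + 4)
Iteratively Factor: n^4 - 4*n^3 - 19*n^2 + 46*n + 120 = (n + 2)*(n^3 - 6*n^2 - 7*n + 60) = (n + 2)*(n + 3)*(n^2 - 9*n + 20) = (n - 5)*(n + 2)*(n + 3)*(n - 4)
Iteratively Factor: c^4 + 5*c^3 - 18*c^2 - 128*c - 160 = (c + 2)*(c^3 + 3*c^2 - 24*c - 80) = (c + 2)*(c + 4)*(c^2 - c - 20) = (c - 5)*(c + 2)*(c + 4)*(c + 4)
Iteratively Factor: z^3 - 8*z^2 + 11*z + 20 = (z - 4)*(z^2 - 4*z - 5) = (z - 4)*(z + 1)*(z - 5)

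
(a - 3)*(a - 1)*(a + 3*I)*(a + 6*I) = a^4 - 4*a^3 + 9*I*a^3 - 15*a^2 - 36*I*a^2 + 72*a + 27*I*a - 54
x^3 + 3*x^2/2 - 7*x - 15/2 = (x - 5/2)*(x + 1)*(x + 3)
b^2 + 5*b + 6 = (b + 2)*(b + 3)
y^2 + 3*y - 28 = (y - 4)*(y + 7)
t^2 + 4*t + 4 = (t + 2)^2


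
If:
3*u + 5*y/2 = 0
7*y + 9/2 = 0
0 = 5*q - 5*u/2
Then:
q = 15/56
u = 15/28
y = -9/14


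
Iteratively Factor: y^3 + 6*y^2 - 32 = (y + 4)*(y^2 + 2*y - 8) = (y + 4)^2*(y - 2)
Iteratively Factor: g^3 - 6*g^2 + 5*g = (g)*(g^2 - 6*g + 5) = g*(g - 5)*(g - 1)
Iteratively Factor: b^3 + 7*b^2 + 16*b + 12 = (b + 2)*(b^2 + 5*b + 6) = (b + 2)*(b + 3)*(b + 2)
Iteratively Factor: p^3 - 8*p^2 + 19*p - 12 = (p - 3)*(p^2 - 5*p + 4) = (p - 4)*(p - 3)*(p - 1)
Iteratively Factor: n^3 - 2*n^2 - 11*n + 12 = (n - 4)*(n^2 + 2*n - 3) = (n - 4)*(n - 1)*(n + 3)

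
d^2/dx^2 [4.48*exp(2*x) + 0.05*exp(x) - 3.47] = (17.92*exp(x) + 0.05)*exp(x)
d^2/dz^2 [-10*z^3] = -60*z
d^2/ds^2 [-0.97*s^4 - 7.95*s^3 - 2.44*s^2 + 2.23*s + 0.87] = -11.64*s^2 - 47.7*s - 4.88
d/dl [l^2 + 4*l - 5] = 2*l + 4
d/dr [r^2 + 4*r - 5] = 2*r + 4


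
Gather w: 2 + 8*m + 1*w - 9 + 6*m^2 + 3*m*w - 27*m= 6*m^2 - 19*m + w*(3*m + 1) - 7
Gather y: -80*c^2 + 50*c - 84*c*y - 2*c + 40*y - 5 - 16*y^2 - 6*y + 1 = -80*c^2 + 48*c - 16*y^2 + y*(34 - 84*c) - 4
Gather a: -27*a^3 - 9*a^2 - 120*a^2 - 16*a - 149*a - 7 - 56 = -27*a^3 - 129*a^2 - 165*a - 63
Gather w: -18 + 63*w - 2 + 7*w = 70*w - 20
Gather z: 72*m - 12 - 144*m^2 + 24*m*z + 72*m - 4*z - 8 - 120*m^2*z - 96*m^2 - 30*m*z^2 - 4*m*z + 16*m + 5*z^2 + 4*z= -240*m^2 + 160*m + z^2*(5 - 30*m) + z*(-120*m^2 + 20*m) - 20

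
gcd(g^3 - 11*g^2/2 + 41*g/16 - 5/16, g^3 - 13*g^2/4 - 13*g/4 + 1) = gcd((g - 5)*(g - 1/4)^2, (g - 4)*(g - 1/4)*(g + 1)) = g - 1/4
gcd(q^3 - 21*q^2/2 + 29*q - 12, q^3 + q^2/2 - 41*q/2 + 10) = q^2 - 9*q/2 + 2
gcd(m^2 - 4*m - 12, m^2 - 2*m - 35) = 1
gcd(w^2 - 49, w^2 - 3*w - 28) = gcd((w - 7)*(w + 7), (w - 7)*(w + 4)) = w - 7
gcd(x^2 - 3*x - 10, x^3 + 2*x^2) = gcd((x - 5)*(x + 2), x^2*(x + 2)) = x + 2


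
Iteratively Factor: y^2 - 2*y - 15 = (y + 3)*(y - 5)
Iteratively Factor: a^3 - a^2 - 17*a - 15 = (a - 5)*(a^2 + 4*a + 3) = (a - 5)*(a + 1)*(a + 3)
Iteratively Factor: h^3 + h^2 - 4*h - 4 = (h + 1)*(h^2 - 4) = (h + 1)*(h + 2)*(h - 2)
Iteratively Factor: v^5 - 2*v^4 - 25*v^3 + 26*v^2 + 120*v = (v + 2)*(v^4 - 4*v^3 - 17*v^2 + 60*v) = (v + 2)*(v + 4)*(v^3 - 8*v^2 + 15*v) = (v - 3)*(v + 2)*(v + 4)*(v^2 - 5*v) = (v - 5)*(v - 3)*(v + 2)*(v + 4)*(v)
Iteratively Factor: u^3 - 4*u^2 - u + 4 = (u + 1)*(u^2 - 5*u + 4) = (u - 1)*(u + 1)*(u - 4)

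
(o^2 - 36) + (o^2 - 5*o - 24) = 2*o^2 - 5*o - 60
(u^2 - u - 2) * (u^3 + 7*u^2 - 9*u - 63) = u^5 + 6*u^4 - 18*u^3 - 68*u^2 + 81*u + 126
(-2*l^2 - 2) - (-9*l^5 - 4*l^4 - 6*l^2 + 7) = 9*l^5 + 4*l^4 + 4*l^2 - 9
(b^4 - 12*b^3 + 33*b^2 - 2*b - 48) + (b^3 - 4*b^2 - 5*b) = b^4 - 11*b^3 + 29*b^2 - 7*b - 48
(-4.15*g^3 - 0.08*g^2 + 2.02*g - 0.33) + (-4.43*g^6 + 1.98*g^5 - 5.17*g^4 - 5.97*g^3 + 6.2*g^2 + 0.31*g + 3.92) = -4.43*g^6 + 1.98*g^5 - 5.17*g^4 - 10.12*g^3 + 6.12*g^2 + 2.33*g + 3.59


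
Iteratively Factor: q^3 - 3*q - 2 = (q + 1)*(q^2 - q - 2) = (q - 2)*(q + 1)*(q + 1)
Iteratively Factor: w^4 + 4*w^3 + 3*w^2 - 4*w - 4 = (w + 2)*(w^3 + 2*w^2 - w - 2) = (w + 1)*(w + 2)*(w^2 + w - 2) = (w + 1)*(w + 2)^2*(w - 1)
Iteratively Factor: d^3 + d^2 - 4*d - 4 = (d + 1)*(d^2 - 4) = (d + 1)*(d + 2)*(d - 2)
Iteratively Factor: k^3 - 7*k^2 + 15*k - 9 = (k - 3)*(k^2 - 4*k + 3) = (k - 3)*(k - 1)*(k - 3)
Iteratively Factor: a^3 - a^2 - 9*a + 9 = (a - 1)*(a^2 - 9) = (a - 1)*(a + 3)*(a - 3)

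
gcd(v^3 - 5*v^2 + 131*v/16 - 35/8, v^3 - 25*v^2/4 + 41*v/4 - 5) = v - 5/4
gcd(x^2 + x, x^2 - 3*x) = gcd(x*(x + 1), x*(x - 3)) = x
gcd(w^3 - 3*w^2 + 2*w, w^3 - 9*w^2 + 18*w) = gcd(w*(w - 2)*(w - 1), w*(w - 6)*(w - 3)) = w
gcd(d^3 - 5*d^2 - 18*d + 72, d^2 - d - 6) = d - 3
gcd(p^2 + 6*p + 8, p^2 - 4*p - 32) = p + 4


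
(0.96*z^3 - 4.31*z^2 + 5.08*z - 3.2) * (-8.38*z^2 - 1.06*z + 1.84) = -8.0448*z^5 + 35.1002*z^4 - 36.2354*z^3 + 13.5008*z^2 + 12.7392*z - 5.888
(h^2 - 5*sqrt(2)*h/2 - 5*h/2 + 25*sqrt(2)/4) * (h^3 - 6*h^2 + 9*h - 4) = h^5 - 17*h^4/2 - 5*sqrt(2)*h^4/2 + 24*h^3 + 85*sqrt(2)*h^3/4 - 60*sqrt(2)*h^2 - 53*h^2/2 + 10*h + 265*sqrt(2)*h/4 - 25*sqrt(2)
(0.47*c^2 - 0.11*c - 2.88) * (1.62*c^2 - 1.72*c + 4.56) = 0.7614*c^4 - 0.9866*c^3 - 2.3332*c^2 + 4.452*c - 13.1328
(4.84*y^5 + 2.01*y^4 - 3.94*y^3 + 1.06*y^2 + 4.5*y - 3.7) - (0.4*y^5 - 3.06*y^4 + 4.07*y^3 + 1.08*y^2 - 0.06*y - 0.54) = 4.44*y^5 + 5.07*y^4 - 8.01*y^3 - 0.02*y^2 + 4.56*y - 3.16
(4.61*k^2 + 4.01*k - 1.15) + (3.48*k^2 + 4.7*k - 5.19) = 8.09*k^2 + 8.71*k - 6.34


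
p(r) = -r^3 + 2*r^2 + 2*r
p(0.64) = 1.84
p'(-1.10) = -6.03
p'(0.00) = 2.00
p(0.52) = 1.44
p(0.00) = 0.00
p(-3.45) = 57.97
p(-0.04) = -0.08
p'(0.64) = 3.33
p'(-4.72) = -83.72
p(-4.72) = 140.27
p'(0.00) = 2.00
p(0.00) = 0.00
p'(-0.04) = 1.84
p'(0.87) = 3.21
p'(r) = -3*r^2 + 4*r + 2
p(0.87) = 2.60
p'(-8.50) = -248.75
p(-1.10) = 1.55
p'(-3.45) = -47.51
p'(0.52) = 3.27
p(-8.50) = 741.62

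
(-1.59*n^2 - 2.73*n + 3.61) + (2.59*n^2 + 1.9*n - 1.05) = 1.0*n^2 - 0.83*n + 2.56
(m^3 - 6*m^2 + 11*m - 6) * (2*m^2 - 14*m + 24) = 2*m^5 - 26*m^4 + 130*m^3 - 310*m^2 + 348*m - 144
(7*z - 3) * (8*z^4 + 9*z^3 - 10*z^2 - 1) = 56*z^5 + 39*z^4 - 97*z^3 + 30*z^2 - 7*z + 3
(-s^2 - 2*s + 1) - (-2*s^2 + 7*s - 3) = s^2 - 9*s + 4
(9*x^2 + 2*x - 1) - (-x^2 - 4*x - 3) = 10*x^2 + 6*x + 2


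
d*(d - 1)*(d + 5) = d^3 + 4*d^2 - 5*d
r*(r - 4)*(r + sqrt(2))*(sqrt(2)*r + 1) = sqrt(2)*r^4 - 4*sqrt(2)*r^3 + 3*r^3 - 12*r^2 + sqrt(2)*r^2 - 4*sqrt(2)*r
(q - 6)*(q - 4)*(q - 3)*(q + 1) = q^4 - 12*q^3 + 41*q^2 - 18*q - 72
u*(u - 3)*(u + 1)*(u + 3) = u^4 + u^3 - 9*u^2 - 9*u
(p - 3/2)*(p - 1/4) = p^2 - 7*p/4 + 3/8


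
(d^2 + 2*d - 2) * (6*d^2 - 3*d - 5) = 6*d^4 + 9*d^3 - 23*d^2 - 4*d + 10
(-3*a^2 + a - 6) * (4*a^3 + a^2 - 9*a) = -12*a^5 + a^4 + 4*a^3 - 15*a^2 + 54*a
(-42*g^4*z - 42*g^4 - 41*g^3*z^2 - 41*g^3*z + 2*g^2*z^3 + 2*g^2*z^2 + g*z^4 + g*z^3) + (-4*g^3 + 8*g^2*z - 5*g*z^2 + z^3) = -42*g^4*z - 42*g^4 - 41*g^3*z^2 - 41*g^3*z - 4*g^3 + 2*g^2*z^3 + 2*g^2*z^2 + 8*g^2*z + g*z^4 + g*z^3 - 5*g*z^2 + z^3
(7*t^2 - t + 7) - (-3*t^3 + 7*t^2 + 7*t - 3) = 3*t^3 - 8*t + 10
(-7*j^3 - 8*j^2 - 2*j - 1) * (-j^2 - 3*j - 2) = 7*j^5 + 29*j^4 + 40*j^3 + 23*j^2 + 7*j + 2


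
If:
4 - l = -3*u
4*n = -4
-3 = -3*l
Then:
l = 1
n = -1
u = -1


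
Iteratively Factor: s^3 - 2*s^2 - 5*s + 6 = (s + 2)*(s^2 - 4*s + 3) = (s - 1)*(s + 2)*(s - 3)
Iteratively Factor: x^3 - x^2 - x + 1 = (x + 1)*(x^2 - 2*x + 1) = (x - 1)*(x + 1)*(x - 1)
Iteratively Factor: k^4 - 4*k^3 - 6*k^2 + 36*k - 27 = (k - 1)*(k^3 - 3*k^2 - 9*k + 27) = (k - 3)*(k - 1)*(k^2 - 9) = (k - 3)*(k - 1)*(k + 3)*(k - 3)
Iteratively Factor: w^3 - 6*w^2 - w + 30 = (w + 2)*(w^2 - 8*w + 15) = (w - 5)*(w + 2)*(w - 3)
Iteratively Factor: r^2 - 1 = (r - 1)*(r + 1)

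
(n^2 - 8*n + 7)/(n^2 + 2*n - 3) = (n - 7)/(n + 3)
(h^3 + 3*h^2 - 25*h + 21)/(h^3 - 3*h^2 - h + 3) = (h + 7)/(h + 1)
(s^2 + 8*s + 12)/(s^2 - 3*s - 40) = (s^2 + 8*s + 12)/(s^2 - 3*s - 40)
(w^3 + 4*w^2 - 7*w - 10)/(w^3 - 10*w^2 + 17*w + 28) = (w^2 + 3*w - 10)/(w^2 - 11*w + 28)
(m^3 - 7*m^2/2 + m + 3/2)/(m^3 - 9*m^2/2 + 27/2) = (2*m^2 - m - 1)/(2*m^2 - 3*m - 9)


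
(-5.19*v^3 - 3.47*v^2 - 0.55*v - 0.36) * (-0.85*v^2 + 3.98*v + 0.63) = 4.4115*v^5 - 17.7067*v^4 - 16.6128*v^3 - 4.0691*v^2 - 1.7793*v - 0.2268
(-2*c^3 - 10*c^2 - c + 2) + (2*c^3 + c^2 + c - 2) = -9*c^2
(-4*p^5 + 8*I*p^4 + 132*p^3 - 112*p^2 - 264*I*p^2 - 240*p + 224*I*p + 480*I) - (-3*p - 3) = -4*p^5 + 8*I*p^4 + 132*p^3 - 112*p^2 - 264*I*p^2 - 237*p + 224*I*p + 3 + 480*I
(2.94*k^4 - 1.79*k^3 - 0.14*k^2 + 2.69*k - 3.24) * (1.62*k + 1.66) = 4.7628*k^5 + 1.9806*k^4 - 3.1982*k^3 + 4.1254*k^2 - 0.783400000000001*k - 5.3784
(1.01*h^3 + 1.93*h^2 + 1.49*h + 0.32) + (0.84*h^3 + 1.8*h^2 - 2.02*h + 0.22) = 1.85*h^3 + 3.73*h^2 - 0.53*h + 0.54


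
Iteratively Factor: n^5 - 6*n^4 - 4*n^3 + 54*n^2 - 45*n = (n - 3)*(n^4 - 3*n^3 - 13*n^2 + 15*n) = (n - 3)*(n - 1)*(n^3 - 2*n^2 - 15*n) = (n - 5)*(n - 3)*(n - 1)*(n^2 + 3*n) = n*(n - 5)*(n - 3)*(n - 1)*(n + 3)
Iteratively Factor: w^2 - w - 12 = (w - 4)*(w + 3)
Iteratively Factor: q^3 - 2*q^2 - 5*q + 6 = (q - 1)*(q^2 - q - 6) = (q - 3)*(q - 1)*(q + 2)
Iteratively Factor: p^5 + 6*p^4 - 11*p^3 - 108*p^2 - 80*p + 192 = (p + 4)*(p^4 + 2*p^3 - 19*p^2 - 32*p + 48) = (p - 4)*(p + 4)*(p^3 + 6*p^2 + 5*p - 12) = (p - 4)*(p - 1)*(p + 4)*(p^2 + 7*p + 12) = (p - 4)*(p - 1)*(p + 3)*(p + 4)*(p + 4)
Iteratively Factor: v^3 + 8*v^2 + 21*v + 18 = (v + 2)*(v^2 + 6*v + 9) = (v + 2)*(v + 3)*(v + 3)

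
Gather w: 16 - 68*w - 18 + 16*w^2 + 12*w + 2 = 16*w^2 - 56*w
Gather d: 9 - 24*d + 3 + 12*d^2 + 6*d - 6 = 12*d^2 - 18*d + 6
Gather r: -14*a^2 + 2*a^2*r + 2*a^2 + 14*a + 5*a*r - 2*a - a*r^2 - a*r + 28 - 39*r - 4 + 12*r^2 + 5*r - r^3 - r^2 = -12*a^2 + 12*a - r^3 + r^2*(11 - a) + r*(2*a^2 + 4*a - 34) + 24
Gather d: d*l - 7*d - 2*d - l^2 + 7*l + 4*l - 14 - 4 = d*(l - 9) - l^2 + 11*l - 18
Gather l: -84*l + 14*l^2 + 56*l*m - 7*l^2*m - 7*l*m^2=l^2*(14 - 7*m) + l*(-7*m^2 + 56*m - 84)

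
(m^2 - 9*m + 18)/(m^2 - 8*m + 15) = (m - 6)/(m - 5)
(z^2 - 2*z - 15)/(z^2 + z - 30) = (z + 3)/(z + 6)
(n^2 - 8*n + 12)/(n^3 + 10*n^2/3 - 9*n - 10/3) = 3*(n - 6)/(3*n^2 + 16*n + 5)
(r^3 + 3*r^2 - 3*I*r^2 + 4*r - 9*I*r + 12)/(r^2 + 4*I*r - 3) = (r^2 + r*(3 - 4*I) - 12*I)/(r + 3*I)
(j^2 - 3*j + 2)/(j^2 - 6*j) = (j^2 - 3*j + 2)/(j*(j - 6))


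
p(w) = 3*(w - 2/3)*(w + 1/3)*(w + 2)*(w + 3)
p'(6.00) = 4242.67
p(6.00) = 7296.00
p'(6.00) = 4242.67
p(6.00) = 7296.00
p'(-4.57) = -390.22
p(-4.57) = 268.56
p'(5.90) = 4062.77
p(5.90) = 6880.77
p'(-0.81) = -8.13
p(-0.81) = 5.50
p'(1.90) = 271.46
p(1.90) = 157.91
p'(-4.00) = -204.00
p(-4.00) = 102.67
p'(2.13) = 349.72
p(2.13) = 229.12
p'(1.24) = 108.71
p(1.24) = 37.18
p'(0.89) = 54.35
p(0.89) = 9.21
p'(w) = 3*(w - 2/3)*(w + 1/3)*(w + 2) + 3*(w - 2/3)*(w + 1/3)*(w + 3) + 3*(w - 2/3)*(w + 2)*(w + 3) + 3*(w + 1/3)*(w + 2)*(w + 3) = 12*w^3 + 42*w^2 + 74*w/3 - 28/3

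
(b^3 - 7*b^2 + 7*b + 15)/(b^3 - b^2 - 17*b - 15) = (b - 3)/(b + 3)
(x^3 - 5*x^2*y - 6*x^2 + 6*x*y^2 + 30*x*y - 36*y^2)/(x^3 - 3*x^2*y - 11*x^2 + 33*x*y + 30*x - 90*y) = (x - 2*y)/(x - 5)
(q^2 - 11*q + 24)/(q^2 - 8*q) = (q - 3)/q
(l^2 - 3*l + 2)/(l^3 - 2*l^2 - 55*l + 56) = (l - 2)/(l^2 - l - 56)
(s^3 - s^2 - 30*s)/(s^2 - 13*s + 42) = s*(s + 5)/(s - 7)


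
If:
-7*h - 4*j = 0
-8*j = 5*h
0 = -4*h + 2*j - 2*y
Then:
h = 0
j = 0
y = 0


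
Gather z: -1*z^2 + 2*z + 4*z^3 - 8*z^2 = 4*z^3 - 9*z^2 + 2*z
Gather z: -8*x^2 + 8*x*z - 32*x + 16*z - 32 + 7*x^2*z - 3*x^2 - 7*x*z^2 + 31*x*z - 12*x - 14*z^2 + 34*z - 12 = -11*x^2 - 44*x + z^2*(-7*x - 14) + z*(7*x^2 + 39*x + 50) - 44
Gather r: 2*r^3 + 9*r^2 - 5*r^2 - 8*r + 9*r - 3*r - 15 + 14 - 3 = 2*r^3 + 4*r^2 - 2*r - 4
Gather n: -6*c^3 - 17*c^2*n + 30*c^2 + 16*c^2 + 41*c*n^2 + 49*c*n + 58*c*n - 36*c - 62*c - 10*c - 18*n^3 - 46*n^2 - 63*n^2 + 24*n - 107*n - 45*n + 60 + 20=-6*c^3 + 46*c^2 - 108*c - 18*n^3 + n^2*(41*c - 109) + n*(-17*c^2 + 107*c - 128) + 80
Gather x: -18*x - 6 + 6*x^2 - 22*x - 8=6*x^2 - 40*x - 14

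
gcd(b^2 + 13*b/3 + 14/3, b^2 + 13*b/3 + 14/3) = b^2 + 13*b/3 + 14/3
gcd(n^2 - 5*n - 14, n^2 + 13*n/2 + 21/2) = 1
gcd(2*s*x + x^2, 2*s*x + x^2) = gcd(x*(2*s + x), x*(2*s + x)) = 2*s*x + x^2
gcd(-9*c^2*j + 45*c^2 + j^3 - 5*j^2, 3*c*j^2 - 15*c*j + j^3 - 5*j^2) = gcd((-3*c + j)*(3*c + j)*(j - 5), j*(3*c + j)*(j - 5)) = 3*c*j - 15*c + j^2 - 5*j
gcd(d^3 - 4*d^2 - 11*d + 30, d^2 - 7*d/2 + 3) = d - 2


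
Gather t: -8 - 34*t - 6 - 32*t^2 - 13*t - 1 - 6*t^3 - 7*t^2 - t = -6*t^3 - 39*t^2 - 48*t - 15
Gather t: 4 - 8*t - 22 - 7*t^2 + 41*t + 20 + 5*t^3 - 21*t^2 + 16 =5*t^3 - 28*t^2 + 33*t + 18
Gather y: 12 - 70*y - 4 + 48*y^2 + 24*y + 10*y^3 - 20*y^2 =10*y^3 + 28*y^2 - 46*y + 8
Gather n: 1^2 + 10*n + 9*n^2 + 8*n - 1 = 9*n^2 + 18*n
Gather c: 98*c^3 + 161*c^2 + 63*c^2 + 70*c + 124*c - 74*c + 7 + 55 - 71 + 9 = 98*c^3 + 224*c^2 + 120*c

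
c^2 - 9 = (c - 3)*(c + 3)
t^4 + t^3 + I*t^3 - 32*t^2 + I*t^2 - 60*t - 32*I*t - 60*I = (t - 6)*(t + 2)*(t + 5)*(t + I)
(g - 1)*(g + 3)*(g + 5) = g^3 + 7*g^2 + 7*g - 15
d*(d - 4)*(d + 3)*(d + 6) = d^4 + 5*d^3 - 18*d^2 - 72*d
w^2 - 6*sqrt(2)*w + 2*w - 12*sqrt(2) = (w + 2)*(w - 6*sqrt(2))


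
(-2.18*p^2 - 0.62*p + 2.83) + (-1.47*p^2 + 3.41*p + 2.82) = -3.65*p^2 + 2.79*p + 5.65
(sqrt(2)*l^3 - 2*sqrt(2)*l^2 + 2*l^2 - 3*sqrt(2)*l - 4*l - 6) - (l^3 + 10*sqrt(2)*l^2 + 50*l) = -l^3 + sqrt(2)*l^3 - 12*sqrt(2)*l^2 + 2*l^2 - 54*l - 3*sqrt(2)*l - 6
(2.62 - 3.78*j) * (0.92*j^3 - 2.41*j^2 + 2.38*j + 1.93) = -3.4776*j^4 + 11.5202*j^3 - 15.3106*j^2 - 1.0598*j + 5.0566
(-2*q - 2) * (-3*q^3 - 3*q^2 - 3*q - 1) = 6*q^4 + 12*q^3 + 12*q^2 + 8*q + 2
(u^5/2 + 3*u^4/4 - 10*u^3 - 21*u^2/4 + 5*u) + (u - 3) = u^5/2 + 3*u^4/4 - 10*u^3 - 21*u^2/4 + 6*u - 3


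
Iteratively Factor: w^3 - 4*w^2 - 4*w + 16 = (w + 2)*(w^2 - 6*w + 8) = (w - 4)*(w + 2)*(w - 2)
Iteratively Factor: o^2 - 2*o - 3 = (o + 1)*(o - 3)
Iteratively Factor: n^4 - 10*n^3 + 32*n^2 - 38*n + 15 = (n - 5)*(n^3 - 5*n^2 + 7*n - 3) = (n - 5)*(n - 1)*(n^2 - 4*n + 3) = (n - 5)*(n - 3)*(n - 1)*(n - 1)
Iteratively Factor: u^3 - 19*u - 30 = (u - 5)*(u^2 + 5*u + 6) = (u - 5)*(u + 3)*(u + 2)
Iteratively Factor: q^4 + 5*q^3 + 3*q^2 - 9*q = (q)*(q^3 + 5*q^2 + 3*q - 9) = q*(q + 3)*(q^2 + 2*q - 3) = q*(q - 1)*(q + 3)*(q + 3)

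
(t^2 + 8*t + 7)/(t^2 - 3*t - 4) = (t + 7)/(t - 4)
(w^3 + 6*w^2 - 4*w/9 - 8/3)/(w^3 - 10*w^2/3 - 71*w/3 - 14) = (w^2 + 16*w/3 - 4)/(w^2 - 4*w - 21)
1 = 1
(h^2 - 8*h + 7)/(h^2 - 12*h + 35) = (h - 1)/(h - 5)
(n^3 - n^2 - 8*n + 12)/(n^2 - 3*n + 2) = (n^2 + n - 6)/(n - 1)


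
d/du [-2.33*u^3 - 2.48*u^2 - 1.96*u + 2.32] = -6.99*u^2 - 4.96*u - 1.96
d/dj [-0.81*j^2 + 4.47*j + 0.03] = 4.47 - 1.62*j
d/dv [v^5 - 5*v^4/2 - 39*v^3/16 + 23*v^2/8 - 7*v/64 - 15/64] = 5*v^4 - 10*v^3 - 117*v^2/16 + 23*v/4 - 7/64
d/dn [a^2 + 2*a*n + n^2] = 2*a + 2*n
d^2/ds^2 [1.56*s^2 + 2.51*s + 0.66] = 3.12000000000000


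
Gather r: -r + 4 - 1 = 3 - r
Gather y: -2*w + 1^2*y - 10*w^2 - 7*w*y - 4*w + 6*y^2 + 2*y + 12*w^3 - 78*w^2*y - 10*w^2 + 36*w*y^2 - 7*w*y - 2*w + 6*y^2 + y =12*w^3 - 20*w^2 - 8*w + y^2*(36*w + 12) + y*(-78*w^2 - 14*w + 4)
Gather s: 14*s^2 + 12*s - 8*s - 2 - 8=14*s^2 + 4*s - 10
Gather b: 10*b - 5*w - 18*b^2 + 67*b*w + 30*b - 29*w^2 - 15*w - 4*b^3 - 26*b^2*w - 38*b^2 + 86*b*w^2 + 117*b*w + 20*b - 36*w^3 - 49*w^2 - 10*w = -4*b^3 + b^2*(-26*w - 56) + b*(86*w^2 + 184*w + 60) - 36*w^3 - 78*w^2 - 30*w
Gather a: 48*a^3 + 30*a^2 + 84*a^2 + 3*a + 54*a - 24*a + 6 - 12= 48*a^3 + 114*a^2 + 33*a - 6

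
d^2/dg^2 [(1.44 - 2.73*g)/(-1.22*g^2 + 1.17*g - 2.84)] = ((9.9018 - 19.9836*g)*(1.22*g^2 - 1.17*g + 2.84) + (2.44*g - 1.17)*(2.73*g - 1.44)*(4.88*g - 2.34))/(1.22*g^2 - 1.17*g + 2.84)^3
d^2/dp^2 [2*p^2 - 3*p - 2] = 4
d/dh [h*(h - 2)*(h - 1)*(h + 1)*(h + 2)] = 5*h^4 - 15*h^2 + 4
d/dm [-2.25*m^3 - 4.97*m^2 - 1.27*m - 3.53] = -6.75*m^2 - 9.94*m - 1.27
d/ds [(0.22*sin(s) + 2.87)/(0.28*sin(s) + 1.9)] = -0.3856*cos(s)/(0.28*sin(s) + 1.9)^2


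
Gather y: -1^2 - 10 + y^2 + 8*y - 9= y^2 + 8*y - 20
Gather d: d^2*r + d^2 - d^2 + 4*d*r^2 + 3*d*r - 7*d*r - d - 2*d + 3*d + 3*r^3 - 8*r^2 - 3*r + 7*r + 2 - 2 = d^2*r + d*(4*r^2 - 4*r) + 3*r^3 - 8*r^2 + 4*r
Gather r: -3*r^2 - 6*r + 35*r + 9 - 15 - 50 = -3*r^2 + 29*r - 56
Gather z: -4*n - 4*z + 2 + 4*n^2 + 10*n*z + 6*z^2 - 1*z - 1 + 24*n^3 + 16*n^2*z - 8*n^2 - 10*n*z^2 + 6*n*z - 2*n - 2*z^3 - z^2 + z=24*n^3 - 4*n^2 - 6*n - 2*z^3 + z^2*(5 - 10*n) + z*(16*n^2 + 16*n - 4) + 1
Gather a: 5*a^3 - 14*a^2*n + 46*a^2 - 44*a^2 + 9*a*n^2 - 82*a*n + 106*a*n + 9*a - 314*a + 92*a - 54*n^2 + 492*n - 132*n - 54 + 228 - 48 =5*a^3 + a^2*(2 - 14*n) + a*(9*n^2 + 24*n - 213) - 54*n^2 + 360*n + 126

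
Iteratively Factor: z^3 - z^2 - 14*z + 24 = (z + 4)*(z^2 - 5*z + 6) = (z - 3)*(z + 4)*(z - 2)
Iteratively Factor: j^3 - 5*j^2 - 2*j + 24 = (j + 2)*(j^2 - 7*j + 12) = (j - 3)*(j + 2)*(j - 4)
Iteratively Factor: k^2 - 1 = (k - 1)*(k + 1)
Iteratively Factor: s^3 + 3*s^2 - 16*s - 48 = (s + 3)*(s^2 - 16) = (s + 3)*(s + 4)*(s - 4)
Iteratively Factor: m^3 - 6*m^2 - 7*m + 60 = (m - 5)*(m^2 - m - 12) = (m - 5)*(m + 3)*(m - 4)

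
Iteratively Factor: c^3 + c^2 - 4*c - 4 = (c + 2)*(c^2 - c - 2) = (c + 1)*(c + 2)*(c - 2)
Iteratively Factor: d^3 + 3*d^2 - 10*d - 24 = (d - 3)*(d^2 + 6*d + 8) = (d - 3)*(d + 4)*(d + 2)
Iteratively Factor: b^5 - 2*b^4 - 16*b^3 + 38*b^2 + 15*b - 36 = (b + 1)*(b^4 - 3*b^3 - 13*b^2 + 51*b - 36) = (b - 3)*(b + 1)*(b^3 - 13*b + 12) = (b - 3)*(b - 1)*(b + 1)*(b^2 + b - 12) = (b - 3)*(b - 1)*(b + 1)*(b + 4)*(b - 3)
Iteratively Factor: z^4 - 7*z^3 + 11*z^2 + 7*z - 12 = (z - 3)*(z^3 - 4*z^2 - z + 4) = (z - 4)*(z - 3)*(z^2 - 1) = (z - 4)*(z - 3)*(z - 1)*(z + 1)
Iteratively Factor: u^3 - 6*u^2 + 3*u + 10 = (u + 1)*(u^2 - 7*u + 10) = (u - 2)*(u + 1)*(u - 5)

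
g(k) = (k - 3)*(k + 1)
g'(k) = 2*k - 2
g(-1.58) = 2.66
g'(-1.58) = -5.16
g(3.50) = 2.25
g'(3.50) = 5.00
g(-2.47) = 8.04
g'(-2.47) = -6.94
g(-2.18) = 6.11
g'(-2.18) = -6.36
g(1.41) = -3.83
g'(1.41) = 0.82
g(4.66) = 9.40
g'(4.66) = 7.32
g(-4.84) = 30.11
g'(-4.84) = -11.68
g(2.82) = -0.69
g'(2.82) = 3.64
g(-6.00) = 45.00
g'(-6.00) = -14.00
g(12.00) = 117.00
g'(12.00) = 22.00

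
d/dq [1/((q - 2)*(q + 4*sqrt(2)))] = ((2 - q)*(q + 4*sqrt(2)) - (q - 2)^2)/((q - 2)^3*(q + 4*sqrt(2))^2)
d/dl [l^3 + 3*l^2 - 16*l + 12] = 3*l^2 + 6*l - 16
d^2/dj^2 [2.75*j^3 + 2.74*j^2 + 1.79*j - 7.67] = 16.5*j + 5.48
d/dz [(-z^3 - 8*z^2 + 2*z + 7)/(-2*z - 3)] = (4*z^3 + 25*z^2 + 48*z + 8)/(4*z^2 + 12*z + 9)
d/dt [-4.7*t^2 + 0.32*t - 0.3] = 0.32 - 9.4*t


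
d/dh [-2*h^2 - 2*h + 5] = -4*h - 2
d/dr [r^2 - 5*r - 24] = 2*r - 5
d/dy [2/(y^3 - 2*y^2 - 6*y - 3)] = 2*(-3*y^2 + 4*y + 6)/(-y^3 + 2*y^2 + 6*y + 3)^2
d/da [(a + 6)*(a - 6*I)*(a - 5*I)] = 3*a^2 + a*(12 - 22*I) - 30 - 66*I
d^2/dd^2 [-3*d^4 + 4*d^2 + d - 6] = 8 - 36*d^2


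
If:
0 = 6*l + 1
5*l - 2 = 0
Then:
No Solution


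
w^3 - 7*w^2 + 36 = (w - 6)*(w - 3)*(w + 2)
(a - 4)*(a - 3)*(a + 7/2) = a^3 - 7*a^2/2 - 25*a/2 + 42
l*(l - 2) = l^2 - 2*l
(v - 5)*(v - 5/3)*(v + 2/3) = v^3 - 6*v^2 + 35*v/9 + 50/9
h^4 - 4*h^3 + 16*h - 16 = (h - 2)^3*(h + 2)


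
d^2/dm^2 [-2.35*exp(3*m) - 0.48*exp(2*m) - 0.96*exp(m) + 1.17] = (-21.15*exp(2*m) - 1.92*exp(m) - 0.96)*exp(m)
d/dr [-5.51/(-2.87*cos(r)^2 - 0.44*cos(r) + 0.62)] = (31.6274*cos(r) + 2.4244)*sin(r)/(2.87*cos(r)^2 + 0.44*cos(r) - 0.62)^2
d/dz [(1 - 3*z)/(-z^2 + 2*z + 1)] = (-3*z^2 + 2*z - 5)/(z^4 - 4*z^3 + 2*z^2 + 4*z + 1)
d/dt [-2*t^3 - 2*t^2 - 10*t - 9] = -6*t^2 - 4*t - 10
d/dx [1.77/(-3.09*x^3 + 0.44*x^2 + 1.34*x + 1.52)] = (16.4079*x^2 - 1.5576*x - 2.3718)/(-3.09*x^3 + 0.44*x^2 + 1.34*x + 1.52)^2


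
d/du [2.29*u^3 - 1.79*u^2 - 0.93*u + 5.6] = 6.87*u^2 - 3.58*u - 0.93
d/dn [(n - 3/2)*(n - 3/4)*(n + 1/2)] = n*(6*n - 7)/2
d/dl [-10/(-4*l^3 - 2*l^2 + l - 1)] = 10*(-12*l^2 - 4*l + 1)/(4*l^3 + 2*l^2 - l + 1)^2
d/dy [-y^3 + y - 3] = 1 - 3*y^2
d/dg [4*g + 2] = 4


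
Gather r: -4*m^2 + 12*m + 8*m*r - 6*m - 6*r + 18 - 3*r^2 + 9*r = -4*m^2 + 6*m - 3*r^2 + r*(8*m + 3) + 18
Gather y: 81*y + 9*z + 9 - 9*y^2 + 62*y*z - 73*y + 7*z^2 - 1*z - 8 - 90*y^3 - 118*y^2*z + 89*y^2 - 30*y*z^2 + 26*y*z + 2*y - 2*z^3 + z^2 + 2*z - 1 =-90*y^3 + y^2*(80 - 118*z) + y*(-30*z^2 + 88*z + 10) - 2*z^3 + 8*z^2 + 10*z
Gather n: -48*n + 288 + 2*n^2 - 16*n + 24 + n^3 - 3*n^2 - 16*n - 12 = n^3 - n^2 - 80*n + 300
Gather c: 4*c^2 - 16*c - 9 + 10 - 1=4*c^2 - 16*c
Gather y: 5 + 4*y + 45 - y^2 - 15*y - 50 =-y^2 - 11*y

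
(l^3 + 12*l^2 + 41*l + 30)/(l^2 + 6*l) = l + 6 + 5/l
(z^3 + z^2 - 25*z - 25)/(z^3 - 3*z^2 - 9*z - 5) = (z + 5)/(z + 1)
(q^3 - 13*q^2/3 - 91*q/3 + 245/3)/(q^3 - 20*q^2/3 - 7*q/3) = (3*q^2 + 8*q - 35)/(q*(3*q + 1))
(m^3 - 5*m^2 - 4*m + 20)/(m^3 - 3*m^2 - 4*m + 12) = (m - 5)/(m - 3)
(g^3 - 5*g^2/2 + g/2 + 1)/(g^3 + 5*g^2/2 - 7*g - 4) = (g - 1)/(g + 4)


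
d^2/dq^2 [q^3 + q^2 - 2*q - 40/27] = 6*q + 2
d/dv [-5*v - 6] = -5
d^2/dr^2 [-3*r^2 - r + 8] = -6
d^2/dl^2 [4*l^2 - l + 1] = 8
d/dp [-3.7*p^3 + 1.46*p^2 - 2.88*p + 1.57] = -11.1*p^2 + 2.92*p - 2.88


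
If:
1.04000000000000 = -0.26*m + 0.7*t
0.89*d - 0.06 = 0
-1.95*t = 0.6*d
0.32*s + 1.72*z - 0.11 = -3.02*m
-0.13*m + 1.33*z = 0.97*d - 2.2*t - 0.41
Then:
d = 0.07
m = -4.06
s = 41.96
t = -0.02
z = -0.62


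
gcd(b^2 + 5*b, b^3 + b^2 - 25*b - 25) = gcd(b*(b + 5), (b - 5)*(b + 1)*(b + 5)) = b + 5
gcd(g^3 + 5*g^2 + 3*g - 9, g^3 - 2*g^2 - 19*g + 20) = g - 1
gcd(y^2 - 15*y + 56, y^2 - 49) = y - 7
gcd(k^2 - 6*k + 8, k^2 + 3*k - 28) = k - 4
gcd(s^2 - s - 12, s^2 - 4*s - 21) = s + 3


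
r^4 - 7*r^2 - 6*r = r*(r - 3)*(r + 1)*(r + 2)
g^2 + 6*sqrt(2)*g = g*(g + 6*sqrt(2))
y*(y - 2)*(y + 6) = y^3 + 4*y^2 - 12*y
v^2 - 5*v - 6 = (v - 6)*(v + 1)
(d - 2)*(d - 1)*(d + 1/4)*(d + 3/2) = d^4 - 5*d^3/4 - 23*d^2/8 + 19*d/8 + 3/4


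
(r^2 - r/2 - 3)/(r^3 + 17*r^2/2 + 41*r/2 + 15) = (r - 2)/(r^2 + 7*r + 10)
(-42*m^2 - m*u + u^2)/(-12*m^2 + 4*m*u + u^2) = (-7*m + u)/(-2*m + u)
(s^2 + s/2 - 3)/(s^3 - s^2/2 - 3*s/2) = (s + 2)/(s*(s + 1))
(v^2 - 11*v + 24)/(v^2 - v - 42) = (-v^2 + 11*v - 24)/(-v^2 + v + 42)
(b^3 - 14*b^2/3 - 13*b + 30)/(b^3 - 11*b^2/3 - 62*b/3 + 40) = (b + 3)/(b + 4)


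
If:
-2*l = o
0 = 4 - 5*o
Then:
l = -2/5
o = 4/5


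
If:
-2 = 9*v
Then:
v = -2/9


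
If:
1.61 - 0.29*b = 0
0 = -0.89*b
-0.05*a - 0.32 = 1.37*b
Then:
No Solution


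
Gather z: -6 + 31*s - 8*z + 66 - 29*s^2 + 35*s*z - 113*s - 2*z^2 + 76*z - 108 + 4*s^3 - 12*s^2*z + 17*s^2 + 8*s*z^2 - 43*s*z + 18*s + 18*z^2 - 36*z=4*s^3 - 12*s^2 - 64*s + z^2*(8*s + 16) + z*(-12*s^2 - 8*s + 32) - 48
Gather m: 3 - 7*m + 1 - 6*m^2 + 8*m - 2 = -6*m^2 + m + 2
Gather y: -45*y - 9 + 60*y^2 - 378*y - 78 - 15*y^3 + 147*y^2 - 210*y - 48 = -15*y^3 + 207*y^2 - 633*y - 135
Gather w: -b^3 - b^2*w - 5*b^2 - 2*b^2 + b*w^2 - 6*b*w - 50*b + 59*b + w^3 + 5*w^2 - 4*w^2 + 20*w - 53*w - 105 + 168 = -b^3 - 7*b^2 + 9*b + w^3 + w^2*(b + 1) + w*(-b^2 - 6*b - 33) + 63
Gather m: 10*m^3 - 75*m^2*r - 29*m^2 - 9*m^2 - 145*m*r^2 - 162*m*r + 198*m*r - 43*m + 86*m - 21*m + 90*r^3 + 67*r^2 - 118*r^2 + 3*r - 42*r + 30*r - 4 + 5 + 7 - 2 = 10*m^3 + m^2*(-75*r - 38) + m*(-145*r^2 + 36*r + 22) + 90*r^3 - 51*r^2 - 9*r + 6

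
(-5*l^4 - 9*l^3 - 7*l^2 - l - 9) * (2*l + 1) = -10*l^5 - 23*l^4 - 23*l^3 - 9*l^2 - 19*l - 9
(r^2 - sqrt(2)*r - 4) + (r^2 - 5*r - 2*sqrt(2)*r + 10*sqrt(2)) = 2*r^2 - 5*r - 3*sqrt(2)*r - 4 + 10*sqrt(2)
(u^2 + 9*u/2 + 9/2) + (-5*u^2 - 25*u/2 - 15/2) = -4*u^2 - 8*u - 3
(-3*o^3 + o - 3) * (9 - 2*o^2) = 6*o^5 - 29*o^3 + 6*o^2 + 9*o - 27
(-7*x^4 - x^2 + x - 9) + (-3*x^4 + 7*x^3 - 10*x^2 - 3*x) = -10*x^4 + 7*x^3 - 11*x^2 - 2*x - 9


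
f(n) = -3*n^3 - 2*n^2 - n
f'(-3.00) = -70.00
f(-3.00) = 66.00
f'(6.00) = -349.00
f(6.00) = -726.00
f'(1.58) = -29.79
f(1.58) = -18.41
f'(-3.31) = -86.36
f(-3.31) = 90.19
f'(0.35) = -3.50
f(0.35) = -0.72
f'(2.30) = -57.81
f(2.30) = -49.38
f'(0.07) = -1.32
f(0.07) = -0.08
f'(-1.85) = -24.40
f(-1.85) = 14.00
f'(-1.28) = -10.63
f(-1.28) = 4.29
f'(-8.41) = -603.91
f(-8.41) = 1651.42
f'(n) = -9*n^2 - 4*n - 1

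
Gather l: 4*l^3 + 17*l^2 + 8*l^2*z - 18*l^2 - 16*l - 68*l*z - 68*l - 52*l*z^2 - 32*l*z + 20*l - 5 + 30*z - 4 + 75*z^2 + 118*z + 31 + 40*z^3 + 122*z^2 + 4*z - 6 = 4*l^3 + l^2*(8*z - 1) + l*(-52*z^2 - 100*z - 64) + 40*z^3 + 197*z^2 + 152*z + 16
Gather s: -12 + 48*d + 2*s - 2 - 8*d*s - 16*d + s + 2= 32*d + s*(3 - 8*d) - 12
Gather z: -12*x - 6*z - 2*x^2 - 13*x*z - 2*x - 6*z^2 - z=-2*x^2 - 14*x - 6*z^2 + z*(-13*x - 7)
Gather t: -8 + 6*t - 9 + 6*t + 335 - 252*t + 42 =360 - 240*t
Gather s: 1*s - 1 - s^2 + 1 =-s^2 + s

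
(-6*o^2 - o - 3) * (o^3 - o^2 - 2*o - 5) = -6*o^5 + 5*o^4 + 10*o^3 + 35*o^2 + 11*o + 15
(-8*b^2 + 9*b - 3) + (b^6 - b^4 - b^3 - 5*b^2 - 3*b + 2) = b^6 - b^4 - b^3 - 13*b^2 + 6*b - 1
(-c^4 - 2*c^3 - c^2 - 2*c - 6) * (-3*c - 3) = 3*c^5 + 9*c^4 + 9*c^3 + 9*c^2 + 24*c + 18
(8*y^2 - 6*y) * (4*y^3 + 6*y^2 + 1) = 32*y^5 + 24*y^4 - 36*y^3 + 8*y^2 - 6*y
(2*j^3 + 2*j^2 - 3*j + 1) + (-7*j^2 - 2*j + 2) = 2*j^3 - 5*j^2 - 5*j + 3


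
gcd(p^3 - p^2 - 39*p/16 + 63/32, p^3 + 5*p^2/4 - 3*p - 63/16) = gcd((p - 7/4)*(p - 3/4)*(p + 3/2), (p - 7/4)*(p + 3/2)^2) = p^2 - p/4 - 21/8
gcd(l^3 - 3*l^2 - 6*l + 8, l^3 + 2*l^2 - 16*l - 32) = l^2 - 2*l - 8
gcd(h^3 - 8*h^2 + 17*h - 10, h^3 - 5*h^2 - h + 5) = h^2 - 6*h + 5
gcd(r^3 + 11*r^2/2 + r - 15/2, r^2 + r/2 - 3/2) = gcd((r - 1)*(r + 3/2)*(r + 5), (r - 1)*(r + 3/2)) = r^2 + r/2 - 3/2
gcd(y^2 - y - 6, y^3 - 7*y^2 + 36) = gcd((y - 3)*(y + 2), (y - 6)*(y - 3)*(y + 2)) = y^2 - y - 6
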